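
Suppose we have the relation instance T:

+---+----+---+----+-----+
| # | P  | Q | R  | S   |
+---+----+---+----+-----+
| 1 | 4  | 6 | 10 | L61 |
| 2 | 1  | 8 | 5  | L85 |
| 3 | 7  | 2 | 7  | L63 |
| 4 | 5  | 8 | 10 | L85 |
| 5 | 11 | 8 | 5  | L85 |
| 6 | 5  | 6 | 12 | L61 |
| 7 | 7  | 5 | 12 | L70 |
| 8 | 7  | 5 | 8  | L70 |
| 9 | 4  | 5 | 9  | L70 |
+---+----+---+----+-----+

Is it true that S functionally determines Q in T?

S=L61: rows 1, 6 → Q = 6, 6 ✓
S=L85: rows 2, 4, 5 → Q = 8, 8, 8 ✓
S=L63: row 3 → Q = 2 ✓
S=L70: rows 7, 8, 9 → Q = 5, 5, 5 ✓
Every S value is associated with a single Q value, so S -> Q holds.

Yes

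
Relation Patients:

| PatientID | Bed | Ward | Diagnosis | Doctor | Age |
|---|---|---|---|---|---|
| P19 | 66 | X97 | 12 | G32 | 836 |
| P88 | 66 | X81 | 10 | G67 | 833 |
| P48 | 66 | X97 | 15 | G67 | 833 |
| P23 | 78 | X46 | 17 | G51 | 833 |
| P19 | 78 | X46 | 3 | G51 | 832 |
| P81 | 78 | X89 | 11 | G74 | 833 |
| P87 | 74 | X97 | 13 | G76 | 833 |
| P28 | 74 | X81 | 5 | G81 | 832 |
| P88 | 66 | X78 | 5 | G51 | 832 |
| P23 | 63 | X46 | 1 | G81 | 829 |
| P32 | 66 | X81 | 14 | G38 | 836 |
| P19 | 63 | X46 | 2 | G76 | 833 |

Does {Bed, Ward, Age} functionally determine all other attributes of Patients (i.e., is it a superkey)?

All 12 rows have distinct {Bed, Ward, Age} values, so {Bed, Ward, Age} → (all attributes) holds and {Bed, Ward, Age} is a superkey.

Yes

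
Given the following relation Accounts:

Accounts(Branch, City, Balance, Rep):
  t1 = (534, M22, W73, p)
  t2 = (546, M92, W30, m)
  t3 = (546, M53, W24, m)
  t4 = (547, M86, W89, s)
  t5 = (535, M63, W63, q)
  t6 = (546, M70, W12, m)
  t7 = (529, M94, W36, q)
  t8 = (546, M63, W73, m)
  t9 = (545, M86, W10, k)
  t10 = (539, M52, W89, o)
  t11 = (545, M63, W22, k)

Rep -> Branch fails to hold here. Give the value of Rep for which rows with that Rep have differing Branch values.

q

Rep=p: row 1 → Branch = 534 ✓
Rep=m: rows 2, 3, 6, 8 → Branch = 546, 546, 546, 546 ✓
Rep=s: row 4 → Branch = 547 ✓
Rep=q: rows 5, 7 → Branch takes values {535, 529} — violation
Rep=k: rows 9, 11 → Branch = 545, 545 ✓
Rep=o: row 10 → Branch = 539 ✓
The only Rep value with inconsistent Branch is Rep=q.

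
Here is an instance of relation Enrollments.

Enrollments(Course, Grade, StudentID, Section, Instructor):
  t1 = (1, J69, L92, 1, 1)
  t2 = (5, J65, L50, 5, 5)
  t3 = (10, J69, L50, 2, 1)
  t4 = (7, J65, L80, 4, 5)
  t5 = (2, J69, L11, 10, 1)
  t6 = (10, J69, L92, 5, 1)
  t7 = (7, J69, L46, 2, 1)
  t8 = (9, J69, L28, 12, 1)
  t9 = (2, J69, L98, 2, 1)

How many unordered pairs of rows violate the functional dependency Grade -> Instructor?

0

Grade=J69: all 7 rows agree on Instructor — 0 pairs.
Grade=J65: all 2 rows agree on Instructor — 0 pairs.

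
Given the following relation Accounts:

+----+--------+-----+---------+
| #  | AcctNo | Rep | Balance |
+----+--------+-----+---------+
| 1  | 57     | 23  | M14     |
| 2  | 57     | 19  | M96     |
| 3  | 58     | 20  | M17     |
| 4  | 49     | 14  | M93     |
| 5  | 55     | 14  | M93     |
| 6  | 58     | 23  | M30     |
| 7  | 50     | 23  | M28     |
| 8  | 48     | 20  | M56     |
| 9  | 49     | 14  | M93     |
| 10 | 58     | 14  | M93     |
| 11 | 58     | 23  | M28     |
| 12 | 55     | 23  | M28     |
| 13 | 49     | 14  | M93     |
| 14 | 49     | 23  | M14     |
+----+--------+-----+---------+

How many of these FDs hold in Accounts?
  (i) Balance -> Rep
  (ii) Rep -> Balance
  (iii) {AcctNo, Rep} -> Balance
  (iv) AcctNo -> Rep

1

(i) Balance -> Rep: every LHS value maps to a single RHS value — holds.
(ii) Rep -> Balance: Rep=23: rows 1, 6, 7, 11, 12, 14 → Balance takes values {M14, M30, M28} — violation; Rep=20: rows 3, 8 → Balance takes values {M17, M56} — violation — fails.
(iii) {AcctNo, Rep} -> Balance: (AcctNo=58, Rep=23): rows 6, 11 → Balance takes values {M30, M28} — violation — fails.
(iv) AcctNo -> Rep: AcctNo=57: rows 1, 2 → Rep takes values {23, 19} — violation; AcctNo=58: rows 3, 6, 10, 11 → Rep takes values {20, 23, 14} — violation; AcctNo=49: rows 4, 9, 13, 14 → Rep takes values {14, 23} — violation; AcctNo=55: rows 5, 12 → Rep takes values {14, 23} — violation — fails.
1 of the 4 dependencies holds.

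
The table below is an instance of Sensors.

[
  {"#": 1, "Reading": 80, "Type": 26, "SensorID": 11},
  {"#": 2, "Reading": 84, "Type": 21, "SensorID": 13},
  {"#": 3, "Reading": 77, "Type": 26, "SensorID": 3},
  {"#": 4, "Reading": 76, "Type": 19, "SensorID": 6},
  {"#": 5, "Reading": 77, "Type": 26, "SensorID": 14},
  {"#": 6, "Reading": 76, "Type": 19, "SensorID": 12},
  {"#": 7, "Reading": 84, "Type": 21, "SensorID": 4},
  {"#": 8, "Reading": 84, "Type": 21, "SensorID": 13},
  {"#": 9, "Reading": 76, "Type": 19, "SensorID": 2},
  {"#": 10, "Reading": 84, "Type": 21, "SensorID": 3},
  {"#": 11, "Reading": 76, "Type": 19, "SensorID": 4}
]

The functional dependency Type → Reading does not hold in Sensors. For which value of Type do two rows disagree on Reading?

26

Type=26: rows 1, 3, 5 → Reading takes values {80, 77} — violation
Type=21: rows 2, 7, 8, 10 → Reading = 84, 84, 84, 84 ✓
Type=19: rows 4, 6, 9, 11 → Reading = 76, 76, 76, 76 ✓
The only Type value with inconsistent Reading is Type=26.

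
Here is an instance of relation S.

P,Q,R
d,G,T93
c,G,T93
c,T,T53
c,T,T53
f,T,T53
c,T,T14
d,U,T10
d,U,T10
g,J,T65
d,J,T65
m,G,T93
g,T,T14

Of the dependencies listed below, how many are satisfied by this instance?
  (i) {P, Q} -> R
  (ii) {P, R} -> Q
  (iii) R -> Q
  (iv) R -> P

(i) {P, Q} -> R: (P=c, Q=T): 3 rows → R takes values {T53, T14} — violation — fails.
(ii) {P, R} -> Q: every LHS value maps to a single RHS value — holds.
(iii) R -> Q: every LHS value maps to a single RHS value — holds.
(iv) R -> P: R=T93: 3 rows → P takes values {d, c, m} — violation; R=T53: 3 rows → P takes values {c, f} — violation; R=T14: 2 rows → P takes values {c, g} — violation; R=T65: 2 rows → P takes values {g, d} — violation — fails.
2 of the 4 dependencies hold.

2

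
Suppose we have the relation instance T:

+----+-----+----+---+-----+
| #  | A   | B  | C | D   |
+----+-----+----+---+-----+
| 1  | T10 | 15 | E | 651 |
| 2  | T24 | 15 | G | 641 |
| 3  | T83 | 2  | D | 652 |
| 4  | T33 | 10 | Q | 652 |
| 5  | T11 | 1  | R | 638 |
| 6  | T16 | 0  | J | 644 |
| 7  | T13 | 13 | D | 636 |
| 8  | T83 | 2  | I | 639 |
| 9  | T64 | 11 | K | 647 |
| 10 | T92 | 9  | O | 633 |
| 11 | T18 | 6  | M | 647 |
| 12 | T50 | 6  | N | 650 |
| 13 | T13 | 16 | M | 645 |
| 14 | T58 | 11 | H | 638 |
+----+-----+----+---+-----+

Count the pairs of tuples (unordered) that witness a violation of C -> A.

2

C=D: violating pairs (3,7) — 1 pair.
C=M: violating pairs (11,13) — 1 pair.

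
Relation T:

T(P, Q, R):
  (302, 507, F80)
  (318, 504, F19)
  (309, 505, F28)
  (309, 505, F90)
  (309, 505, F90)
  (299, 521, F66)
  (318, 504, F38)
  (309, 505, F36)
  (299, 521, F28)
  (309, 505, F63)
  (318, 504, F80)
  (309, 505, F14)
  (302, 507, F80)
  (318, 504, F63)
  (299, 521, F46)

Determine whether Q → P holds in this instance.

Q=507: 2 rows → P = 302, 302 ✓
Q=504: 4 rows → P = 318, 318, 318, 318 ✓
Q=505: 6 rows → P = 309, 309, 309, 309, 309, 309 ✓
Q=521: 3 rows → P = 299, 299, 299 ✓
Every Q value is associated with a single P value, so Q → P holds.

Yes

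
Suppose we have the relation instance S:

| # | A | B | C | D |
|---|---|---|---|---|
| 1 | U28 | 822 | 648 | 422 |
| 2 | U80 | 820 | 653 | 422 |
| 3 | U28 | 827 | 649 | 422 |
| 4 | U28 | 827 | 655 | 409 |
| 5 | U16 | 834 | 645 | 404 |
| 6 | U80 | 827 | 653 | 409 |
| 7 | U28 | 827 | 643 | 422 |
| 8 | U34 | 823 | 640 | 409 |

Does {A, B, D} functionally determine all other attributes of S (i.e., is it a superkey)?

No

Rows 3 and 7 have the same {A, B, D} value (A=U28, B=827, D=422) but are distinct tuples, so {A, B, D} does not determine every attribute — not a superkey.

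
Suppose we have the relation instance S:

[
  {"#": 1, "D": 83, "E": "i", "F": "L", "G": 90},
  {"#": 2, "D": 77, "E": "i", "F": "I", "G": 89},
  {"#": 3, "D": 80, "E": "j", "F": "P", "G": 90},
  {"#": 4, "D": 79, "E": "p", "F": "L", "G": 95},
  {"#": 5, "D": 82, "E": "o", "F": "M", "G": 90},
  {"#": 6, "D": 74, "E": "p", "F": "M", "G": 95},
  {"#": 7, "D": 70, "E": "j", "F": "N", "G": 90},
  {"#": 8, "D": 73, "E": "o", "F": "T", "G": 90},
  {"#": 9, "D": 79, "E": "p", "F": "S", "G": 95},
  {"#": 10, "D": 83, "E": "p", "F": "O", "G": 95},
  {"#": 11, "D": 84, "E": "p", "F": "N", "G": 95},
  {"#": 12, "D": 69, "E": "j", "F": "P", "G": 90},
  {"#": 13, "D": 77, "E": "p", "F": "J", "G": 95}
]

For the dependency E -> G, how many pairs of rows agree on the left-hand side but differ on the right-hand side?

1

E=i: violating pairs (1,2) — 1 pair.
E=j: all 3 rows agree on G — 0 pairs.
E=p: all 6 rows agree on G — 0 pairs.
E=o: all 2 rows agree on G — 0 pairs.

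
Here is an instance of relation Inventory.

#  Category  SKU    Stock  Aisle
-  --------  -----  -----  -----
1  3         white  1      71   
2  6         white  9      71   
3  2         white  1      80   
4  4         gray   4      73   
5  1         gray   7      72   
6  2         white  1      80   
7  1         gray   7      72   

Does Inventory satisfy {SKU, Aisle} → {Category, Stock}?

(SKU=white, Aisle=71): rows 1, 2 → {Category,Stock} takes values {(3, 1), (6, 9)} — violation
(SKU=white, Aisle=80): rows 3, 6 → {Category,Stock} = (2, 1), (2, 1) ✓
(SKU=gray, Aisle=73): row 4 → {Category,Stock} = (4, 4) ✓
(SKU=gray, Aisle=72): rows 5, 7 → {Category,Stock} = (1, 7), (1, 7) ✓
Two rows agree on {SKU, Aisle} but differ on {Category, Stock}, so {SKU, Aisle} → {Category, Stock} does not hold.

No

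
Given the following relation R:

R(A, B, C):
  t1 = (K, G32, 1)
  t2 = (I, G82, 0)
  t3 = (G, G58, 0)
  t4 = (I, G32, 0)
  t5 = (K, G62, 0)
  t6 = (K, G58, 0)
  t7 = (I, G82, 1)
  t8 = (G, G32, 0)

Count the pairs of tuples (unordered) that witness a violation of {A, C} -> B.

(A=I, C=0): violating pairs (2,4) — 1 pair.
(A=G, C=0): violating pairs (3,8) — 1 pair.
(A=K, C=0): violating pairs (5,6) — 1 pair.

3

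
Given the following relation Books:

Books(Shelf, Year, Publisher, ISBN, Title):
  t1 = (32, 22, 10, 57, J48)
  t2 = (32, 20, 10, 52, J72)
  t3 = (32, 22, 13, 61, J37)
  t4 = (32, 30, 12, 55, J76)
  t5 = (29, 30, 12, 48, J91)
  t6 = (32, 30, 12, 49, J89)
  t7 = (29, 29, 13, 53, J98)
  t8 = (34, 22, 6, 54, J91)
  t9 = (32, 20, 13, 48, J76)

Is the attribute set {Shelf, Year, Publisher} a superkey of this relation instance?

No

Rows 4 and 6 have the same {Shelf, Year, Publisher} value (Shelf=32, Year=30, Publisher=12) but are distinct tuples, so {Shelf, Year, Publisher} does not determine every attribute — not a superkey.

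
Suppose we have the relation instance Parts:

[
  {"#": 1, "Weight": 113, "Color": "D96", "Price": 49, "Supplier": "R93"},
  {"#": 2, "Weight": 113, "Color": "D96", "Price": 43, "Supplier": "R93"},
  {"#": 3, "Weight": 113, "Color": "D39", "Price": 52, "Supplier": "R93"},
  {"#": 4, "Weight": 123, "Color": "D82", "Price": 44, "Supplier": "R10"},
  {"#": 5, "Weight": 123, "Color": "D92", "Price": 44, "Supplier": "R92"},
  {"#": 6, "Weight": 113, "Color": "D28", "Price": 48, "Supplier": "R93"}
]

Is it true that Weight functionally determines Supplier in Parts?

No

Weight=113: rows 1, 2, 3, 6 → Supplier = R93, R93, R93, R93 ✓
Weight=123: rows 4, 5 → Supplier takes values {R10, R92} — violation
Two rows agree on Weight but differ on Supplier, so Weight -> Supplier does not hold.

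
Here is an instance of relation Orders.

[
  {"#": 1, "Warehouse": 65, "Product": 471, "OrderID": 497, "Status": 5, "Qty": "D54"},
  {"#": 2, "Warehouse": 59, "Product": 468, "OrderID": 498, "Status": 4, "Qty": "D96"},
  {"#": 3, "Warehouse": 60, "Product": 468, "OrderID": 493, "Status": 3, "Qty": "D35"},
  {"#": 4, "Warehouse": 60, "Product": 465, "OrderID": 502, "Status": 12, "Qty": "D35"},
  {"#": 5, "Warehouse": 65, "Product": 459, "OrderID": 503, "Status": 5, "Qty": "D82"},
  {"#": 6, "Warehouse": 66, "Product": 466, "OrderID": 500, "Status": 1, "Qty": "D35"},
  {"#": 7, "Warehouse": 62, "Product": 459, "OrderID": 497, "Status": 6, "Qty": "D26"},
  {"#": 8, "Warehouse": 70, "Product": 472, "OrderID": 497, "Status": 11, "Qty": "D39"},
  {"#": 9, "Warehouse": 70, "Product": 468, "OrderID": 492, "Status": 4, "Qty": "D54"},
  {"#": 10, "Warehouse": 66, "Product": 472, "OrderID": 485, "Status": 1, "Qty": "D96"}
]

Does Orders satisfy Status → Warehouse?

Status=5: rows 1, 5 → Warehouse = 65, 65 ✓
Status=4: rows 2, 9 → Warehouse takes values {59, 70} — violation
Status=3: row 3 → Warehouse = 60 ✓
Status=12: row 4 → Warehouse = 60 ✓
Status=1: rows 6, 10 → Warehouse = 66, 66 ✓
Status=6: row 7 → Warehouse = 62 ✓
Status=11: row 8 → Warehouse = 70 ✓
Two rows agree on Status but differ on Warehouse, so Status → Warehouse does not hold.

No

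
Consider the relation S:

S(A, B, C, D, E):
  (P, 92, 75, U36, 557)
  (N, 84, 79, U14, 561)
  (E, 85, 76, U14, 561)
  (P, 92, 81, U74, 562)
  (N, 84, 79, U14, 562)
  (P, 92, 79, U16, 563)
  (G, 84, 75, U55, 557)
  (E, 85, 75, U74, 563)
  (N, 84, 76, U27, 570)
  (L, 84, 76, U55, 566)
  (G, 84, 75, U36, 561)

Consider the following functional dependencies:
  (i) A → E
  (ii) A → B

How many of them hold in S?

(i) A → E: A=P: 3 rows → E takes values {557, 562, 563} — violation; A=N: 3 rows → E takes values {561, 562, 570} — violation; A=E: 2 rows → E takes values {561, 563} — violation; A=G: 2 rows → E takes values {557, 561} — violation — fails.
(ii) A → B: every LHS value maps to a single RHS value — holds.
1 of the 2 dependencies holds.

1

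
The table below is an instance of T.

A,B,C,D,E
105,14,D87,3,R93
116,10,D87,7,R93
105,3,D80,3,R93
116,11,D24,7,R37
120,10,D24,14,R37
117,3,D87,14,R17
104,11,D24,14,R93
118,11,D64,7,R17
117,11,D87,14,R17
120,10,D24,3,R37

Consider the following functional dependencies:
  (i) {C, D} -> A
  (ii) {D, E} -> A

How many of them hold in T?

(i) {C, D} -> A: (C=D24, D=14): 2 rows → A takes values {120, 104} — violation — fails.
(ii) {D, E} -> A: every LHS value maps to a single RHS value — holds.
1 of the 2 dependencies holds.

1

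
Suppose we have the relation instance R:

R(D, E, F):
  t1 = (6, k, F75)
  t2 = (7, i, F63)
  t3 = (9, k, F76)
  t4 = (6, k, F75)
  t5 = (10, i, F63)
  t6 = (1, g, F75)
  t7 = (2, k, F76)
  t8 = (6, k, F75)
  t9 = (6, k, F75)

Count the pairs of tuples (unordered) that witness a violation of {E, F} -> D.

2

(E=k, F=F75): all 4 rows agree on D — 0 pairs.
(E=i, F=F63): violating pairs (2,5) — 1 pair.
(E=k, F=F76): violating pairs (3,7) — 1 pair.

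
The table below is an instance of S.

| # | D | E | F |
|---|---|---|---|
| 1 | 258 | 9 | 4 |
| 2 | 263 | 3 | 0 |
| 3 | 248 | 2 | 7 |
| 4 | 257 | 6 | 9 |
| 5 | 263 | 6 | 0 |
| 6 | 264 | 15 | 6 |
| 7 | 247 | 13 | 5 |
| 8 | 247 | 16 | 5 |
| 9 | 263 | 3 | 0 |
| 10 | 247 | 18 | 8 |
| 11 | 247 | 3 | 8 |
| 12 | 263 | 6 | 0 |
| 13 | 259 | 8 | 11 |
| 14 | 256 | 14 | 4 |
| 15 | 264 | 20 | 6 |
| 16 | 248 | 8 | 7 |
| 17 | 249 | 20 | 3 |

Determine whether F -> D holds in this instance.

No

F=4: rows 1, 14 → D takes values {258, 256} — violation
F=0: rows 2, 5, 9, 12 → D = 263, 263, 263, 263 ✓
F=7: rows 3, 16 → D = 248, 248 ✓
F=9: row 4 → D = 257 ✓
F=6: rows 6, 15 → D = 264, 264 ✓
F=5: rows 7, 8 → D = 247, 247 ✓
F=8: rows 10, 11 → D = 247, 247 ✓
F=11: row 13 → D = 259 ✓
F=3: row 17 → D = 249 ✓
Two rows agree on F but differ on D, so F -> D does not hold.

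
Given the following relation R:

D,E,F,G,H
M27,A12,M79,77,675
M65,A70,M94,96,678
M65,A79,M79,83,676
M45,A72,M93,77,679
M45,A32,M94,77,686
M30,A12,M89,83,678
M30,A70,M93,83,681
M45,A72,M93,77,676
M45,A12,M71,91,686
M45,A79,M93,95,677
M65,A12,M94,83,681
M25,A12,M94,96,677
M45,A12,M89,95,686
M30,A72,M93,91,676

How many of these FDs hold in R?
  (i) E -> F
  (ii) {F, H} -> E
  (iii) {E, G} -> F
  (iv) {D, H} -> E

1

(i) E -> F: E=A12: 6 rows → F takes values {M79, M89, M71, M94} — violation; E=A70: 2 rows → F takes values {M94, M93} — violation; E=A79: 2 rows → F takes values {M79, M93} — violation — fails.
(ii) {F, H} -> E: every LHS value maps to a single RHS value — holds.
(iii) {E, G} -> F: (E=A12, G=83): 2 rows → F takes values {M89, M94} — violation — fails.
(iv) {D, H} -> E: (D=M45, H=686): 3 rows → E takes values {A32, A12} — violation — fails.
1 of the 4 dependencies holds.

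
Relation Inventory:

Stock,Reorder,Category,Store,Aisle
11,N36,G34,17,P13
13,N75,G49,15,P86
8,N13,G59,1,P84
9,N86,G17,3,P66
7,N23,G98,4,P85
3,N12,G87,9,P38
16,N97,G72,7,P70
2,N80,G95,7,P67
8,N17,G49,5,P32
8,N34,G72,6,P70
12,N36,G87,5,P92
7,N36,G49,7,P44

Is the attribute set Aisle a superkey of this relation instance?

No

Two distinct rows share Aisle=P70, so Aisle does not determine every attribute — not a superkey.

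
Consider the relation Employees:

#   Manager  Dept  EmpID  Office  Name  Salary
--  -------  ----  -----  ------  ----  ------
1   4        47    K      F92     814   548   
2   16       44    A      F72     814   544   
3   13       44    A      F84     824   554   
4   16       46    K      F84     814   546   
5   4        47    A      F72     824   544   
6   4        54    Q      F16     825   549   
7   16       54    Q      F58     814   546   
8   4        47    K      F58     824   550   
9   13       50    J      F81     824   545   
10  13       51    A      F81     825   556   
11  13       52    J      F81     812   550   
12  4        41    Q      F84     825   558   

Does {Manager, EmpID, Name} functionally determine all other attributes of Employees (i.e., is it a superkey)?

Rows 6 and 12 have the same {Manager, EmpID, Name} value (Manager=4, EmpID=Q, Name=825) but are distinct tuples, so {Manager, EmpID, Name} does not determine every attribute — not a superkey.

No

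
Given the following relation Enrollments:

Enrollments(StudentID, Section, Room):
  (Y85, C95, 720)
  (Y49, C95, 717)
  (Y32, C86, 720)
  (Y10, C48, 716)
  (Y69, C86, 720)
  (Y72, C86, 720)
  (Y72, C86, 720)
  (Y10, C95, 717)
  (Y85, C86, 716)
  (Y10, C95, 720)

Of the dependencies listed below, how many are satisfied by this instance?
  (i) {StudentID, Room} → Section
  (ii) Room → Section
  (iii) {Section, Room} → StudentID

1

(i) {StudentID, Room} → Section: every LHS value maps to a single RHS value — holds.
(ii) Room → Section: Room=720: 6 rows → Section takes values {C95, C86} — violation; Room=716: 2 rows → Section takes values {C48, C86} — violation — fails.
(iii) {Section, Room} → StudentID: (Section=C95, Room=720): 2 rows → StudentID takes values {Y85, Y10} — violation; (Section=C95, Room=717): 2 rows → StudentID takes values {Y49, Y10} — violation; (Section=C86, Room=720): 4 rows → StudentID takes values {Y32, Y69, Y72} — violation — fails.
1 of the 3 dependencies holds.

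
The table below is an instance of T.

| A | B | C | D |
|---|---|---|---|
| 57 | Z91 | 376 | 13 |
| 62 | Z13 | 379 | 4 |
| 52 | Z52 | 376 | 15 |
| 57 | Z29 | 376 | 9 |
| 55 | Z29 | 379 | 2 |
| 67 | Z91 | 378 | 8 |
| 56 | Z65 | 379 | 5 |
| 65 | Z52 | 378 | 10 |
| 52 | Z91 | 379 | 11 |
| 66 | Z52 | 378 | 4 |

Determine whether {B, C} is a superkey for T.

No

Two distinct rows share (B=Z52, C=378), so {B, C} does not determine every attribute — not a superkey.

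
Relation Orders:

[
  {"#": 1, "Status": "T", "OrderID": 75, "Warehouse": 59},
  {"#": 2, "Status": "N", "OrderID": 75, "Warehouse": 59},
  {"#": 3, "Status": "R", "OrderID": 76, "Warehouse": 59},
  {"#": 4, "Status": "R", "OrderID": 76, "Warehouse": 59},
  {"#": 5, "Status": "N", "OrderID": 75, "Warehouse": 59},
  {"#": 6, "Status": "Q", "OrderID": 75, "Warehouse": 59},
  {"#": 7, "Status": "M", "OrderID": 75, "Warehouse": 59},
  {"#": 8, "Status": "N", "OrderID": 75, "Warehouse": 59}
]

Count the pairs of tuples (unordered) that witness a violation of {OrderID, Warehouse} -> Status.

12

(OrderID=75, Warehouse=59): violating pairs (1,2), (1,5), (1,6), (1,7), (1,8), (2,6), (2,7), (5,6), (5,7), (6,7), (6,8), (7,8) — 12 pairs.
(OrderID=76, Warehouse=59): all 2 rows agree on Status — 0 pairs.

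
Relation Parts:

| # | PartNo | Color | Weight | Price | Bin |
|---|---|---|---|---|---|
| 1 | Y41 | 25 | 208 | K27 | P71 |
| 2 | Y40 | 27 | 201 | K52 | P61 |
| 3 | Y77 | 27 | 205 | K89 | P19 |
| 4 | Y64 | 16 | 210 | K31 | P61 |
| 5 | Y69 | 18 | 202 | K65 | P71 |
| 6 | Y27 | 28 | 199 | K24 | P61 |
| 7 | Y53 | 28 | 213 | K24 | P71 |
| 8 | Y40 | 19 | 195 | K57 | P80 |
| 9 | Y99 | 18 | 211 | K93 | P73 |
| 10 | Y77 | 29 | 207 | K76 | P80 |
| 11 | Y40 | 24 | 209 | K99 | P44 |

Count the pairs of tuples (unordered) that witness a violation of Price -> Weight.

1

Price=K24: violating pairs (6,7) — 1 pair.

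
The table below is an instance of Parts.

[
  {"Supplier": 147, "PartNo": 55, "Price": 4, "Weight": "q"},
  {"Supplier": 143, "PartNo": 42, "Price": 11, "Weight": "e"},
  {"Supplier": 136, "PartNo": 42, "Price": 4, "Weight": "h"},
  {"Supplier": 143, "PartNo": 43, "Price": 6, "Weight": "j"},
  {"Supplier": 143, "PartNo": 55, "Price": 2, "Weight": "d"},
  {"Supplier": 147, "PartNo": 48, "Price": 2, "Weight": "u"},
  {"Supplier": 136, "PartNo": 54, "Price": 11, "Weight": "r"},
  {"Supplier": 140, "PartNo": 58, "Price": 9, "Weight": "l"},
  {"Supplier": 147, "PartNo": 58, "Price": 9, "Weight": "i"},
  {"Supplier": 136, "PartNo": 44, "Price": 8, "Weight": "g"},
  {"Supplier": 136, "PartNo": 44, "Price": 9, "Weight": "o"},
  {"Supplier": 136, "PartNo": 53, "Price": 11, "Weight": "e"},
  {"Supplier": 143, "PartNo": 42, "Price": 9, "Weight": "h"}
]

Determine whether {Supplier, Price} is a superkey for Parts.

No

Two distinct rows share (Supplier=136, Price=11), so {Supplier, Price} does not determine every attribute — not a superkey.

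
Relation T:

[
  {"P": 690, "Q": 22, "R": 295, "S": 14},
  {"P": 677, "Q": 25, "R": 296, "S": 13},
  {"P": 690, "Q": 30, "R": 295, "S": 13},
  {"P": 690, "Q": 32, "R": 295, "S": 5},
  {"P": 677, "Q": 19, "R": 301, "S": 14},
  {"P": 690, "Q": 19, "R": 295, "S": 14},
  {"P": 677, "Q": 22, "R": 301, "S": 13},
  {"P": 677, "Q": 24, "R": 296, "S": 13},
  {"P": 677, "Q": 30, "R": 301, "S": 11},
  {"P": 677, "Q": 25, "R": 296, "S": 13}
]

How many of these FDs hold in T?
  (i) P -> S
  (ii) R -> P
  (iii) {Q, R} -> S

2

(i) P -> S: P=690: 4 rows → S takes values {14, 13, 5} — violation; P=677: 6 rows → S takes values {13, 14, 11} — violation — fails.
(ii) R -> P: every LHS value maps to a single RHS value — holds.
(iii) {Q, R} -> S: every LHS value maps to a single RHS value — holds.
2 of the 3 dependencies hold.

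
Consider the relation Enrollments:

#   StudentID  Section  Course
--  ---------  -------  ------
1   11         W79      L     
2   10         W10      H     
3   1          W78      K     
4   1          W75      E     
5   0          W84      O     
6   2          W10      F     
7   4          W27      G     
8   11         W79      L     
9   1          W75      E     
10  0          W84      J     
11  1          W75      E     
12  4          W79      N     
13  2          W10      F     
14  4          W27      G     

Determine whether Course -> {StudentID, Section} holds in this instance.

Course=L: rows 1, 8 → {StudentID,Section} = (11, W79), (11, W79) ✓
Course=H: row 2 → {StudentID,Section} = (10, W10) ✓
Course=K: row 3 → {StudentID,Section} = (1, W78) ✓
Course=E: rows 4, 9, 11 → {StudentID,Section} = (1, W75), (1, W75), (1, W75) ✓
Course=O: row 5 → {StudentID,Section} = (0, W84) ✓
Course=F: rows 6, 13 → {StudentID,Section} = (2, W10), (2, W10) ✓
Course=G: rows 7, 14 → {StudentID,Section} = (4, W27), (4, W27) ✓
Course=J: row 10 → {StudentID,Section} = (0, W84) ✓
Course=N: row 12 → {StudentID,Section} = (4, W79) ✓
Every Course value is associated with a single {StudentID, Section} value, so Course -> {StudentID, Section} holds.

Yes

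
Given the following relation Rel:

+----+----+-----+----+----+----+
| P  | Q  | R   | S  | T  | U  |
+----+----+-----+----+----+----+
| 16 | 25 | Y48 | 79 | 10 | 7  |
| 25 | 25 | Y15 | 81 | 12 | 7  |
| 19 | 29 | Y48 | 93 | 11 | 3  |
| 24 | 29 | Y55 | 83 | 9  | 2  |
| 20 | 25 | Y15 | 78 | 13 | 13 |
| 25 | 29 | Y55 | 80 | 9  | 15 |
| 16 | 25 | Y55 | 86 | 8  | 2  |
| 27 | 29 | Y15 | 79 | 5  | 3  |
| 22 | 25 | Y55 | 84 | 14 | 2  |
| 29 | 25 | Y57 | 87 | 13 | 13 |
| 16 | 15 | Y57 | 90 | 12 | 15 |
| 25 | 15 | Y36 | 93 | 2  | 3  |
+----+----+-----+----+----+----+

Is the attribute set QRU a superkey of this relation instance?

No

Two distinct rows share (Q=25, R=Y55, U=2), so QRU does not determine every attribute — not a superkey.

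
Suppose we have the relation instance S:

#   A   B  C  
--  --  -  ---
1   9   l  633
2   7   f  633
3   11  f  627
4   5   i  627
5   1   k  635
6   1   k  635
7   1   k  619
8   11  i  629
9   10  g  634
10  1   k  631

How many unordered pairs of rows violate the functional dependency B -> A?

B=f: violating pairs (2,3) — 1 pair.
B=i: violating pairs (4,8) — 1 pair.
B=k: all 4 rows agree on A — 0 pairs.

2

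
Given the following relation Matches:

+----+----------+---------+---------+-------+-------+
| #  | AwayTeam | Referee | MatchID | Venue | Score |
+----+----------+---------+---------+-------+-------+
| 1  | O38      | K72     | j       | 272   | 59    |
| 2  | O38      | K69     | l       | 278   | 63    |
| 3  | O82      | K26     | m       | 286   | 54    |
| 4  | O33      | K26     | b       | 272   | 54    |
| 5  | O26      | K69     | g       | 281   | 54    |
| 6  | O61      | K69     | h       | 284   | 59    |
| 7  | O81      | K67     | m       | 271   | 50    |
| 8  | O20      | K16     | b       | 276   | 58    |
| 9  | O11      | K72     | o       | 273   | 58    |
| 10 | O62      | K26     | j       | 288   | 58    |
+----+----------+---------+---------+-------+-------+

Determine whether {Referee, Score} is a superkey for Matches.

Rows 3 and 4 have the same {Referee, Score} value (Referee=K26, Score=54) but are distinct tuples, so {Referee, Score} does not determine every attribute — not a superkey.

No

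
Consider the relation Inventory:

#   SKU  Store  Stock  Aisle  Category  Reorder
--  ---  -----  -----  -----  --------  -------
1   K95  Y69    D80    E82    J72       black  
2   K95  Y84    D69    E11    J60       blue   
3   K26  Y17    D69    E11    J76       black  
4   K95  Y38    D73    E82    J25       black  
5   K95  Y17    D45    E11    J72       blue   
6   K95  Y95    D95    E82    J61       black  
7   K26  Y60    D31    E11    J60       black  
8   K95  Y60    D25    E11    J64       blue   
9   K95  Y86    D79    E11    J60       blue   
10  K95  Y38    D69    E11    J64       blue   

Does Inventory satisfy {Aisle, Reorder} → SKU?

(Aisle=E82, Reorder=black): rows 1, 4, 6 → SKU = K95, K95, K95 ✓
(Aisle=E11, Reorder=blue): rows 2, 5, 8, 9, 10 → SKU = K95, K95, K95, K95, K95 ✓
(Aisle=E11, Reorder=black): rows 3, 7 → SKU = K26, K26 ✓
Every {Aisle, Reorder} value is associated with a single SKU value, so {Aisle, Reorder} → SKU holds.

Yes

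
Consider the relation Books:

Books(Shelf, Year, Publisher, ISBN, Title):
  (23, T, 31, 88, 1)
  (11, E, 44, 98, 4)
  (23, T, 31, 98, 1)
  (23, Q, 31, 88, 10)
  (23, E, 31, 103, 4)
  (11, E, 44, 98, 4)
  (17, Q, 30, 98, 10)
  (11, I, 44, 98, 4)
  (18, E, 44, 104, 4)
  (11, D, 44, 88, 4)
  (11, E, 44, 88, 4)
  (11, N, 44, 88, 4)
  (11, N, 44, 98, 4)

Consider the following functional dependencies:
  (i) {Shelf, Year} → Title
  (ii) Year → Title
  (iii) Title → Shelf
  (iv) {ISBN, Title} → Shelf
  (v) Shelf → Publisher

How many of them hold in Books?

(i) {Shelf, Year} → Title: every LHS value maps to a single RHS value — holds.
(ii) Year → Title: every LHS value maps to a single RHS value — holds.
(iii) Title → Shelf: Title=4: 9 rows → Shelf takes values {11, 23, 18} — violation; Title=10: 2 rows → Shelf takes values {23, 17} — violation — fails.
(iv) {ISBN, Title} → Shelf: every LHS value maps to a single RHS value — holds.
(v) Shelf → Publisher: every LHS value maps to a single RHS value — holds.
4 of the 5 dependencies hold.

4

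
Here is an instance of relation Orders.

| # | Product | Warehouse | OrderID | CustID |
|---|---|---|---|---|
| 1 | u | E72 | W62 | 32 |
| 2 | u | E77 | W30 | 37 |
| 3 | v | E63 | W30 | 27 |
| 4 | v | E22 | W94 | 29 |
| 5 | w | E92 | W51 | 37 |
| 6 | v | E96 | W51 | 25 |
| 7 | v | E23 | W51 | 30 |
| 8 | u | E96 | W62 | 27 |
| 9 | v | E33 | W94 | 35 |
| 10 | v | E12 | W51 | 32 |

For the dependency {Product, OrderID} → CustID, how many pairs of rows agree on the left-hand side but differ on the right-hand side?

(Product=u, OrderID=W62): violating pairs (1,8) — 1 pair.
(Product=v, OrderID=W94): violating pairs (4,9) — 1 pair.
(Product=v, OrderID=W51): violating pairs (6,7), (6,10), (7,10) — 3 pairs.

5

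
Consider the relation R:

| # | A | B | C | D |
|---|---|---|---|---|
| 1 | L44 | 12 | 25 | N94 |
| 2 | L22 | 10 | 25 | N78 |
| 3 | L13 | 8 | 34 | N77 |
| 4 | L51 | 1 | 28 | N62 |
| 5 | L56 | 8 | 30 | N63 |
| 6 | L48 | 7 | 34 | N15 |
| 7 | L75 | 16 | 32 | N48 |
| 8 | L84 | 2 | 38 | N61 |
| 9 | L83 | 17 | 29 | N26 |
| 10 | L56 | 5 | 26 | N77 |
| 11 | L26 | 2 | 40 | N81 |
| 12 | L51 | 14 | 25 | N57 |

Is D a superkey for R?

No

Rows 3 and 10 have the same D value D=N77 but are distinct tuples, so D does not determine every attribute — not a superkey.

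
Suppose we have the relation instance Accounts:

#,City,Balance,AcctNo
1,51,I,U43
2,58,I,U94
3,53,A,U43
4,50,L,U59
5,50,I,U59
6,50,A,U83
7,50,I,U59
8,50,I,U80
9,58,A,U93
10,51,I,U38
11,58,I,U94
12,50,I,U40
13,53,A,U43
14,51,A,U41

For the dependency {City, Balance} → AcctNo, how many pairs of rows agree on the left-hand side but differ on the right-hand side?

6

(City=51, Balance=I): violating pairs (1,10) — 1 pair.
(City=58, Balance=I): all 2 rows agree on AcctNo — 0 pairs.
(City=53, Balance=A): all 2 rows agree on AcctNo — 0 pairs.
(City=50, Balance=I): violating pairs (5,8), (5,12), (7,8), (7,12), (8,12) — 5 pairs.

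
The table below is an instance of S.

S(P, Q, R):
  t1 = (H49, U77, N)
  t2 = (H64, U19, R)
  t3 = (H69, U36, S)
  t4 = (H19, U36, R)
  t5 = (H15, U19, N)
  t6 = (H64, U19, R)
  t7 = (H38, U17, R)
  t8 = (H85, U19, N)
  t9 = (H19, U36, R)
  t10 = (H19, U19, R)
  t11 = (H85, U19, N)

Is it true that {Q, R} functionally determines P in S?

No

(Q=U77, R=N): row 1 → P = H49 ✓
(Q=U19, R=R): rows 2, 6, 10 → P takes values {H64, H19} — violation
(Q=U36, R=S): row 3 → P = H69 ✓
(Q=U36, R=R): rows 4, 9 → P = H19, H19 ✓
(Q=U19, R=N): rows 5, 8, 11 → P takes values {H15, H85} — violation
(Q=U17, R=R): row 7 → P = H38 ✓
Two rows agree on {Q, R} but differ on P, so {Q, R} → P does not hold.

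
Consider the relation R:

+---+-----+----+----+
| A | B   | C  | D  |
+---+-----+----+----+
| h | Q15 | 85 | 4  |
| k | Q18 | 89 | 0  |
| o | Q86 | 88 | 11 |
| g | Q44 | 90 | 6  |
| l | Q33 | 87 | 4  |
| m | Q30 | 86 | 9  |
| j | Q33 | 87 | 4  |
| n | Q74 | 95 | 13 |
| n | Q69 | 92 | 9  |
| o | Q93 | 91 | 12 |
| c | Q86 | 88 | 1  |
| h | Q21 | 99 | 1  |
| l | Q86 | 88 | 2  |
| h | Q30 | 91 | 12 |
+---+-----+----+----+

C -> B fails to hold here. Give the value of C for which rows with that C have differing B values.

91

C=85: 1 row → B = Q15 ✓
C=89: 1 row → B = Q18 ✓
C=88: 3 rows → B = Q86, Q86, Q86 ✓
C=90: 1 row → B = Q44 ✓
C=87: 2 rows → B = Q33, Q33 ✓
C=86: 1 row → B = Q30 ✓
C=95: 1 row → B = Q74 ✓
C=92: 1 row → B = Q69 ✓
C=91: 2 rows → B takes values {Q93, Q30} — violation
C=99: 1 row → B = Q21 ✓
The only C value with inconsistent B is C=91.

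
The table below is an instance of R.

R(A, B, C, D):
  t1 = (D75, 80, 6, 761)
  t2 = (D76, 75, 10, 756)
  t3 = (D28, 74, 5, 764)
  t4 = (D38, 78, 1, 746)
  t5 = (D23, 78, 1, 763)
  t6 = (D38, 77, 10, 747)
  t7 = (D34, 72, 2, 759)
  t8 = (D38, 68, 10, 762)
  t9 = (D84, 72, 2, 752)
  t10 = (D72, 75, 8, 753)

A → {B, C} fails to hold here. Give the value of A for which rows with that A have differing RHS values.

D38

A=D75: row 1 → {B,C} = (80, 6) ✓
A=D76: row 2 → {B,C} = (75, 10) ✓
A=D28: row 3 → {B,C} = (74, 5) ✓
A=D38: rows 4, 6, 8 → {B,C} takes values {(78, 1), (77, 10), (68, 10)} — violation
A=D23: row 5 → {B,C} = (78, 1) ✓
A=D34: row 7 → {B,C} = (72, 2) ✓
A=D84: row 9 → {B,C} = (72, 2) ✓
A=D72: row 10 → {B,C} = (75, 8) ✓
The only A value with inconsistent RHS is A=D38.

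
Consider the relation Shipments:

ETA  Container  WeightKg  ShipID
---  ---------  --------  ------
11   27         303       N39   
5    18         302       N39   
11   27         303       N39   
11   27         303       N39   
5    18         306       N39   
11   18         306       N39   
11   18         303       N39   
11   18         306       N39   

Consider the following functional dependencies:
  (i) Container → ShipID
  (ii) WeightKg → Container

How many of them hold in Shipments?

(i) Container → ShipID: every LHS value maps to a single RHS value — holds.
(ii) WeightKg → Container: WeightKg=303: 4 rows → Container takes values {27, 18} — violation — fails.
1 of the 2 dependencies holds.

1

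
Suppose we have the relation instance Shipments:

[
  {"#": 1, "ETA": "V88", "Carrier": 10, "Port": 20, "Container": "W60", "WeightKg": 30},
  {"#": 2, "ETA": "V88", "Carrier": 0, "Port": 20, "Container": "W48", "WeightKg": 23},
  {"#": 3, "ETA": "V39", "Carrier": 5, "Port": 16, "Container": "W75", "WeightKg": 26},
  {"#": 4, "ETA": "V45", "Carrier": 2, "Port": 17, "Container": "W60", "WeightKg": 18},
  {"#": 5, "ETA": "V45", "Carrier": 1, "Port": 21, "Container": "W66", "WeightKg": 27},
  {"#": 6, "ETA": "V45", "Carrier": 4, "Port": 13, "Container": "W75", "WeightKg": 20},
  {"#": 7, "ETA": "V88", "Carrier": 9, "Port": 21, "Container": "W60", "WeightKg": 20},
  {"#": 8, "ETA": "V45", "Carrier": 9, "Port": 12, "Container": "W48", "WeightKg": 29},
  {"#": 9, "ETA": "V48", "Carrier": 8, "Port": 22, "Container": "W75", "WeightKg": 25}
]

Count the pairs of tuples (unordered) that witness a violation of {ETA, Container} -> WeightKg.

(ETA=V88, Container=W60): violating pairs (1,7) — 1 pair.

1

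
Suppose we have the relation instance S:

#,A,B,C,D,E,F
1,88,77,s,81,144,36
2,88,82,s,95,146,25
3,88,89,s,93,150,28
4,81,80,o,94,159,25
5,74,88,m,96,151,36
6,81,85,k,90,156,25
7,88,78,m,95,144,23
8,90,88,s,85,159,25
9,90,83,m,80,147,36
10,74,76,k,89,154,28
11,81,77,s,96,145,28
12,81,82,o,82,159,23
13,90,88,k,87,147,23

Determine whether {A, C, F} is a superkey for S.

Yes

All 13 rows have distinct {A, C, F} values, so {A, C, F} → (all attributes) holds and {A, C, F} is a superkey.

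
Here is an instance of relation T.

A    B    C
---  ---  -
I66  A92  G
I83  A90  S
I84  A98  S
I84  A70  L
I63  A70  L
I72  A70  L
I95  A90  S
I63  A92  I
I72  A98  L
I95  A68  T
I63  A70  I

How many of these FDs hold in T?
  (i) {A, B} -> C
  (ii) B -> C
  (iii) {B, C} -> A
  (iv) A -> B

(i) {A, B} -> C: (A=I63, B=A70): 2 rows → C takes values {L, I} — violation — fails.
(ii) B -> C: B=A92: 2 rows → C takes values {G, I} — violation; B=A98: 2 rows → C takes values {S, L} — violation; B=A70: 4 rows → C takes values {L, I} — violation — fails.
(iii) {B, C} -> A: (B=A90, C=S): 2 rows → A takes values {I83, I95} — violation; (B=A70, C=L): 3 rows → A takes values {I84, I63, I72} — violation — fails.
(iv) A -> B: A=I84: 2 rows → B takes values {A98, A70} — violation; A=I63: 3 rows → B takes values {A70, A92} — violation; A=I72: 2 rows → B takes values {A70, A98} — violation; A=I95: 2 rows → B takes values {A90, A68} — violation — fails.
None of the 4 dependencies hold.

0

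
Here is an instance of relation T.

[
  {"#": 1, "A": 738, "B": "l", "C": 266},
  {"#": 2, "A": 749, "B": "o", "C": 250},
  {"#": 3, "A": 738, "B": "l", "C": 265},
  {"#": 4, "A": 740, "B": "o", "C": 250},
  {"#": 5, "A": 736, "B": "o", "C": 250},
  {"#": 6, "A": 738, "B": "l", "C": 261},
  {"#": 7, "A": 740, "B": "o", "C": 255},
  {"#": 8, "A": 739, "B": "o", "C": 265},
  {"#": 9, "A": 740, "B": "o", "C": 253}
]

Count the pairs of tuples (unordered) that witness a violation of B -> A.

B=l: all 3 rows agree on A — 0 pairs.
B=o: violating pairs (2,4), (2,5), (2,7), (2,8), (2,9), (4,5), (4,8), (5,7), (5,8), (5,9), (7,8), (8,9) — 12 pairs.

12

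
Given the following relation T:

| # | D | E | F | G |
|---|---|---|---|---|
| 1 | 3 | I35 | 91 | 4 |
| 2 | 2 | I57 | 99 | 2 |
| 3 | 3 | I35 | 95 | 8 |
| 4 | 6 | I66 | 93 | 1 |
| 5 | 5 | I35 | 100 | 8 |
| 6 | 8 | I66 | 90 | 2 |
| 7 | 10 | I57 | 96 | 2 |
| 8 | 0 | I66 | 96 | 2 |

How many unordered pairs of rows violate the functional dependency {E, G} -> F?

3

(E=I57, G=2): violating pairs (2,7) — 1 pair.
(E=I35, G=8): violating pairs (3,5) — 1 pair.
(E=I66, G=2): violating pairs (6,8) — 1 pair.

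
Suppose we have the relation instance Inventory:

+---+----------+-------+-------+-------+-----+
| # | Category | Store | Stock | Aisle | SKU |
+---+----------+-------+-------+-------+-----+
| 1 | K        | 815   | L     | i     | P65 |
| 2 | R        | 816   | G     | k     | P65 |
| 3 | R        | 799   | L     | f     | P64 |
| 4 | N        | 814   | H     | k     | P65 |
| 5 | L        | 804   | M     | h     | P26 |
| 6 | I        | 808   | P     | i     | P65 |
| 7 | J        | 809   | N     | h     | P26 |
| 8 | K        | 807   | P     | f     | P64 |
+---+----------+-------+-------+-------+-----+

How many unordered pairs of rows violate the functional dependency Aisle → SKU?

Aisle=i: all 2 rows agree on SKU — 0 pairs.
Aisle=k: all 2 rows agree on SKU — 0 pairs.
Aisle=f: all 2 rows agree on SKU — 0 pairs.
Aisle=h: all 2 rows agree on SKU — 0 pairs.

0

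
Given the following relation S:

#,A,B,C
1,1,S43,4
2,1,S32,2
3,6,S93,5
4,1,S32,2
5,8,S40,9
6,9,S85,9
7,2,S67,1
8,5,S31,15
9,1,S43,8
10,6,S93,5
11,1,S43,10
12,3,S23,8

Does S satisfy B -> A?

Yes

B=S43: rows 1, 9, 11 → A = 1, 1, 1 ✓
B=S32: rows 2, 4 → A = 1, 1 ✓
B=S93: rows 3, 10 → A = 6, 6 ✓
B=S40: row 5 → A = 8 ✓
B=S85: row 6 → A = 9 ✓
B=S67: row 7 → A = 2 ✓
B=S31: row 8 → A = 5 ✓
B=S23: row 12 → A = 3 ✓
Every B value is associated with a single A value, so B -> A holds.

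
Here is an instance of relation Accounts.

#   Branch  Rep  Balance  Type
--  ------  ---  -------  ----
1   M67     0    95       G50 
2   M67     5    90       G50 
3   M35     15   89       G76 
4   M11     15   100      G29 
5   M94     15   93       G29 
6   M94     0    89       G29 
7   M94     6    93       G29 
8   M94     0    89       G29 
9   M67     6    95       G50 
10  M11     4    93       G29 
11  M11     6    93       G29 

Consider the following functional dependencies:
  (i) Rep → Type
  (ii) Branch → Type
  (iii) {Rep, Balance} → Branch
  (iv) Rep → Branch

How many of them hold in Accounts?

1

(i) Rep → Type: Rep=0: rows 1, 6, 8 → Type takes values {G50, G29} — violation; Rep=15: rows 3, 4, 5 → Type takes values {G76, G29} — violation; Rep=6: rows 7, 9, 11 → Type takes values {G29, G50} — violation — fails.
(ii) Branch → Type: every LHS value maps to a single RHS value — holds.
(iii) {Rep, Balance} → Branch: (Rep=6, Balance=93): rows 7, 11 → Branch takes values {M94, M11} — violation — fails.
(iv) Rep → Branch: Rep=0: rows 1, 6, 8 → Branch takes values {M67, M94} — violation; Rep=15: rows 3, 4, 5 → Branch takes values {M35, M11, M94} — violation; Rep=6: rows 7, 9, 11 → Branch takes values {M94, M67, M11} — violation — fails.
1 of the 4 dependencies holds.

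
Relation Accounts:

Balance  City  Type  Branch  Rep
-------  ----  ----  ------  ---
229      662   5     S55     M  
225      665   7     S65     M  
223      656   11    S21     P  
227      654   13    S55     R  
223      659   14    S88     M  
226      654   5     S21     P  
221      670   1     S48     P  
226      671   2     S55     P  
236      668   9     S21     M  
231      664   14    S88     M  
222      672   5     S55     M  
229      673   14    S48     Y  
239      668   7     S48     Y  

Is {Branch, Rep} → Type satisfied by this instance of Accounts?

No

(Branch=S55, Rep=M): 2 rows → Type = 5, 5 ✓
(Branch=S65, Rep=M): 1 row → Type = 7 ✓
(Branch=S21, Rep=P): 2 rows → Type takes values {11, 5} — violation
(Branch=S55, Rep=R): 1 row → Type = 13 ✓
(Branch=S88, Rep=M): 2 rows → Type = 14, 14 ✓
(Branch=S48, Rep=P): 1 row → Type = 1 ✓
(Branch=S55, Rep=P): 1 row → Type = 2 ✓
(Branch=S21, Rep=M): 1 row → Type = 9 ✓
(Branch=S48, Rep=Y): 2 rows → Type takes values {14, 7} — violation
Two rows agree on {Branch, Rep} but differ on Type, so {Branch, Rep} → Type does not hold.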